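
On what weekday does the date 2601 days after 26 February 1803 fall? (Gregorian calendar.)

Feb 26, 1803 is a Saturday.
2601 mod 7 = 4, so 2601 days after a Saturday is Saturday + 4 = Wednesday.

Wednesday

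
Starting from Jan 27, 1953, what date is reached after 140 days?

June 16, 1953

Jan has 31 days: +5 → Feb 1, 1953 (135 left).
Feb has 28 days: +28 → Mar 1, 1953 (107 left).
Mar has 31 days: +31 → Apr 1, 1953 (76 left).
Apr has 30 days: +30 → May 1, 1953 (46 left).
May has 31 days: +31 → Jun 1, 1953 (15 left).
+15 → Jun 16, 1953.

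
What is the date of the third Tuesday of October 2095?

October 1, 2095 is a Saturday.
The first Tuesday is therefore October 4 (3 days later).
The third Tuesday is 4 + 2×7 = October 18.

October 18, 2095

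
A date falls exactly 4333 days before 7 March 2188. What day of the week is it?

First find the weekday of Mar 7, 2188. Doomsday rule: the anchor day for the 2100s is Sunday. For year 88: 88÷12 = 7 r 4, and 4÷4 = 1, so 7+4+1 = 12.
Sunday + 12 ≡ Friday — that's 2188's doomsday.
In March the doomsday date is Mar 14.
Mar 7 is 7 days before Mar 14; 7 mod 7 = 0, so Friday − 0 = Friday.
4333 mod 7 = 0, so 4333 days before a Friday is Friday − 0 = Friday.

Friday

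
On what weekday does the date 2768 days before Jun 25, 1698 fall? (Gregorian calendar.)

First find the weekday of Jun 25, 1698. Doomsday rule: the anchor day for the 1600s is Tuesday. For year 98: 98÷12 = 8 r 2, and 2÷4 = 0, so 8+2+0 = 10.
Tuesday + 10 ≡ Friday — that's 1698's doomsday.
In June the doomsday date is Jun 6.
Jun 25 is 19 days after Jun 6; 19 mod 7 = 5, so Friday + 5 = Wednesday.
2768 mod 7 = 3, so 2768 days before a Wednesday is Wednesday − 3 = Sunday.

Sunday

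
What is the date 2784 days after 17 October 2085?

June 1, 2093

+365 (one year) → Oct 17, 2086 (2419 left).
+365 (one year) → Oct 17, 2087 (2054 left).
+366 (one year; includes Feb 29, 2088) → Oct 17, 2088 (1688 left).
+365 (one year) → Oct 17, 2089 (1323 left).
+365 (one year) → Oct 17, 2090 (958 left).
+365 (one year) → Oct 17, 2091 (593 left).
+366 (one year; includes Feb 29, 2092) → Oct 17, 2092 (227 left).
Oct has 31 days: +15 → Nov 1, 2092 (212 left).
Nov has 30 days: +30 → Dec 1, 2092 (182 left).
Dec has 31 days: +31 → Jan 1, 2093 (151 left).
Jan has 31 days: +31 → Feb 1, 2093 (120 left).
Feb has 28 days: +28 → Mar 1, 2093 (92 left).
Mar has 31 days: +31 → Apr 1, 2093 (61 left).
Apr has 30 days: +30 → May 1, 2093 (31 left).
May has 31 days: +31 → Jun 1, 2093 (0 left).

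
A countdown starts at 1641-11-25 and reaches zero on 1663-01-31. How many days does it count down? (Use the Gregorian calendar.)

7737

Nov 25, 1641 → Nov 25, 1642: 365 days.
Nov 25, 1642 → Nov 25, 1643: 365 days.
Nov 25, 1643 → Nov 25, 1644: 366 days (Feb 29, 1644 is in that span).
Nov 25, 1644 → Nov 25, 1645: 365 days.
Nov 25, 1645 → Nov 25, 1646: 365 days.
Nov 25, 1646 → Nov 25, 1647: 365 days.
Nov 25, 1647 → Nov 25, 1648: 366 days (Feb 29, 1648 is in that span).
Nov 25, 1648 → Nov 25, 1649: 365 days.
Nov 25, 1649 → Nov 25, 1650: 365 days.
Nov 25, 1650 → Nov 25, 1651: 365 days.
Nov 25, 1651 → Nov 25, 1652: 366 days (Feb 29, 1652 is in that span).
Nov 25, 1652 → Nov 25, 1653: 365 days.
Nov 25, 1653 → Nov 25, 1654: 365 days.
Nov 25, 1654 → Nov 25, 1655: 365 days.
Nov 25, 1655 → Nov 25, 1656: 366 days (Feb 29, 1656 is in that span).
Nov 25, 1656 → Nov 25, 1657: 365 days.
Nov 25, 1657 → Nov 25, 1658: 365 days.
Nov 25, 1658 → Nov 25, 1659: 365 days.
Nov 25, 1659 → Nov 25, 1660: 366 days (Feb 29, 1660 is in that span).
Nov 25, 1660 → Nov 25, 1661: 365 days.
Nov 25, 1661 → Nov 25, 1662: 365 days.
Nov 25, 1662 → Dec 25, 1662: 30 days (November has 30).
Dec 25, 1662 → Jan 25, 1663: 31 days (December has 31).
Jan 25, 1663 → Jan 31, 1663: 6 days.
Total: 7737 days.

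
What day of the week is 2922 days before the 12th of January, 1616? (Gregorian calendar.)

Saturday

Jan 12, 1616 is a Tuesday.
2922 mod 7 = 3, so 2922 days before a Tuesday is Tuesday − 3 = Saturday.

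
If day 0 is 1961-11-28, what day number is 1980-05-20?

Nov 28, 1961 → Nov 28, 1962: 365 days.
Nov 28, 1962 → Nov 28, 1963: 365 days.
Nov 28, 1963 → Nov 28, 1964: 366 days (Feb 29, 1964 is in that span).
Nov 28, 1964 → Nov 28, 1965: 365 days.
Nov 28, 1965 → Nov 28, 1966: 365 days.
Nov 28, 1966 → Nov 28, 1967: 365 days.
Nov 28, 1967 → Nov 28, 1968: 366 days (Feb 29, 1968 is in that span).
Nov 28, 1968 → Nov 28, 1969: 365 days.
Nov 28, 1969 → Nov 28, 1970: 365 days.
Nov 28, 1970 → Nov 28, 1971: 365 days.
Nov 28, 1971 → Nov 28, 1972: 366 days (Feb 29, 1972 is in that span).
Nov 28, 1972 → Nov 28, 1973: 365 days.
Nov 28, 1973 → Nov 28, 1974: 365 days.
Nov 28, 1974 → Nov 28, 1975: 365 days.
Nov 28, 1975 → Nov 28, 1976: 366 days (Feb 29, 1976 is in that span).
Nov 28, 1976 → Nov 28, 1977: 365 days.
Nov 28, 1977 → Nov 28, 1978: 365 days.
Nov 28, 1978 → Nov 28, 1979: 365 days.
Nov 28, 1979 → Dec 28, 1979: 30 days (November has 30).
Dec 28, 1979 → Jan 28, 1980: 31 days (December has 31).
Jan 28, 1980 → Feb 28, 1980: 31 days (January has 31).
Feb 28, 1980 → Mar 28, 1980: 29 days (February has 29).
Mar 28, 1980 → Apr 28, 1980: 31 days (March has 31).
Apr 28, 1980 → May 20, 1980: 22 days.
Total: 6748 days.

6748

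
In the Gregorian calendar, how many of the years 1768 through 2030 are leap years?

64

Multiples of 4 in [1768,2030]: 66.
Of those, multiples of 100: 3 (not leap unless ÷400).
Multiples of 400: 1.
Leap years = 66 − 3 + 1 = 64.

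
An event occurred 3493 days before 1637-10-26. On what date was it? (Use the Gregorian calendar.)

−365 (one year) → Oct 26, 1636 (3128 left).
−366 (one year; includes Feb 29, 1636) → Oct 26, 1635 (2762 left).
−365 (one year) → Oct 26, 1634 (2397 left).
−365 (one year) → Oct 26, 1633 (2032 left).
−365 (one year) → Oct 26, 1632 (1667 left).
−366 (one year; includes Feb 29, 1632) → Oct 26, 1631 (1301 left).
−365 (one year) → Oct 26, 1630 (936 left).
−365 (one year) → Oct 26, 1629 (571 left).
−365 (one year) → Oct 26, 1628 (206 left).
−26 → Sep 30, 1628 (end of Sep, 30 days; 180 left).
−30 → Aug 31, 1628 (end of Aug, 31 days; 150 left).
−31 → Jul 31, 1628 (end of Jul, 31 days; 119 left).
−31 → Jun 30, 1628 (end of Jun, 30 days; 88 left).
−30 → May 31, 1628 (end of May, 31 days; 58 left).
−31 → Apr 30, 1628 (end of Apr, 30 days; 27 left).
−27 → Apr 3, 1628.

April 3, 1628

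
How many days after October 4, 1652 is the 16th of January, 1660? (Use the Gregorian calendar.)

Oct 4, 1652 → Oct 4, 1653: 365 days.
Oct 4, 1653 → Oct 4, 1654: 365 days.
Oct 4, 1654 → Oct 4, 1655: 365 days.
Oct 4, 1655 → Oct 4, 1656: 366 days (Feb 29, 1656 is in that span).
Oct 4, 1656 → Oct 4, 1657: 365 days.
Oct 4, 1657 → Oct 4, 1658: 365 days.
Oct 4, 1658 → Oct 4, 1659: 365 days.
Oct 4, 1659 → Nov 4, 1659: 31 days (October has 31).
Nov 4, 1659 → Dec 4, 1659: 30 days (November has 30).
Dec 4, 1659 → Jan 4, 1660: 31 days (December has 31).
Jan 4, 1660 → Jan 16, 1660: 12 days.
Total: 2660 days.

2660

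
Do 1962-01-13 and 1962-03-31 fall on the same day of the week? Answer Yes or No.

From Jan 13, 1962 to Mar 31, 1962 is 77 days.
77 mod 7 = 0, so they are the same weekday.
(Jan 13, 1962 is a Saturday; Mar 31, 1962 is a Saturday.)

Yes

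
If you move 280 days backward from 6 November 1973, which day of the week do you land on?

Tuesday

First find the weekday of Nov 6, 1973. Doomsday rule: the anchor day for the 1900s is Wednesday. For year 73: 73÷12 = 6 r 1, and 1÷4 = 0, so 6+1+0 = 7.
Wednesday + 7 ≡ Wednesday — that's 1973's doomsday.
In November the doomsday date is Nov 7.
Nov 6 is 1 day before Nov 7; 1 mod 7 = 1, so Wednesday − 1 = Tuesday.
280 mod 7 = 0, so 280 days before a Tuesday is Tuesday − 0 = Tuesday.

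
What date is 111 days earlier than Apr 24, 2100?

January 3, 2100

−24 → Mar 31, 2100 (end of Mar, 31 days; 87 left).
−31 → Feb 28, 2100 (end of Feb, 28 days; 56 left).
−28 → Jan 31, 2100 (end of Jan, 31 days; 28 left).
−28 → Jan 3, 2100.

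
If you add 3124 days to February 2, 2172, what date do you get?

August 22, 2180

+366 (one year; includes Feb 29, 2172) → Feb 2, 2173 (2758 left).
+365 (one year) → Feb 2, 2174 (2393 left).
+365 (one year) → Feb 2, 2175 (2028 left).
+365 (one year) → Feb 2, 2176 (1663 left).
+366 (one year; includes Feb 29, 2176) → Feb 2, 2177 (1297 left).
+365 (one year) → Feb 2, 2178 (932 left).
+365 (one year) → Feb 2, 2179 (567 left).
+365 (one year) → Feb 2, 2180 (202 left).
Feb has 29 days: +28 → Mar 1, 2180 (174 left).
Mar has 31 days: +31 → Apr 1, 2180 (143 left).
Apr has 30 days: +30 → May 1, 2180 (113 left).
May has 31 days: +31 → Jun 1, 2180 (82 left).
Jun has 30 days: +30 → Jul 1, 2180 (52 left).
Jul has 31 days: +31 → Aug 1, 2180 (21 left).
+21 → Aug 22, 2180.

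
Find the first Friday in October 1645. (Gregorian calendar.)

October 1, 1645 is a Sunday.
The first Friday is therefore October 6 (5 days later).

October 6, 1645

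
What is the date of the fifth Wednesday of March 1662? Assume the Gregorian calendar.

March 1, 1662 is a Wednesday.
The first Wednesday is therefore March 1 (same day).
The fifth Wednesday is 1 + 4×7 = March 29.

March 29, 1662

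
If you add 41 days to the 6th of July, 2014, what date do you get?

Jul has 31 days: +26 → Aug 1, 2014 (15 left).
+15 → Aug 16, 2014.

August 16, 2014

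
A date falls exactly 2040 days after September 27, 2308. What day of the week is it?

Wednesday

First find the weekday of Sep 27, 2308. Doomsday rule: the anchor day for the 2300s is Wednesday. For year 08: 8÷12 = 0 r 8, and 8÷4 = 2, so 0+8+2 = 10.
Wednesday + 10 ≡ Saturday — that's 2308's doomsday.
In September the doomsday date is Sep 5.
Sep 27 is 22 days after Sep 5; 22 mod 7 = 1, so Saturday + 1 = Sunday.
2040 mod 7 = 3, so 2040 days after a Sunday is Sunday + 3 = Wednesday.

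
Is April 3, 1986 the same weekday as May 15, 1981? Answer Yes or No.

From May 15, 1981 to Apr 3, 1986 is 1784 days.
1784 mod 7 = 6, so they are different weekdays.
(May 15, 1981 is a Friday; Apr 3, 1986 is a Thursday.)

No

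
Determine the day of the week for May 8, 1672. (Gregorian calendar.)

Sunday

Doomsday rule: the anchor day for the 1600s is Tuesday. For year 72: 72÷12 = 6 r 0, and 0÷4 = 0, so 6+0+0 = 6.
Tuesday + 6 ≡ Monday — that's 1672's doomsday.
In May the doomsday date is May 9.
May 8 is 1 day before May 9; 1 mod 7 = 1, so Monday − 1 = Sunday.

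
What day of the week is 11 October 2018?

Thursday

January 1, 2018 is a Monday.
Jan 1, 2018 → Feb 1, 2018: 31 days (January has 31).
Feb 1, 2018 → Mar 1, 2018: 28 days (February has 28).
Mar 1, 2018 → Apr 1, 2018: 31 days (March has 31).
Apr 1, 2018 → May 1, 2018: 30 days (April has 30).
May 1, 2018 → Jun 1, 2018: 31 days (May has 31).
Jun 1, 2018 → Jul 1, 2018: 30 days (June has 30).
Jul 1, 2018 → Aug 1, 2018: 31 days (July has 31).
Aug 1, 2018 → Sep 1, 2018: 31 days (August has 31).
Sep 1, 2018 → Oct 1, 2018: 30 days (September has 30).
Oct 1, 2018 → Oct 11, 2018: 10 days.
Total: 283 days.
283 mod 7 = 3, so Monday + 3 = Thursday.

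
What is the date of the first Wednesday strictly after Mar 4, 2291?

March 11, 2291

Mar 4, 2291 is a Wednesday.
From Wednesday to the next Wednesday is 7 days.
Mar 4, 2291 + 7 = Mar 11, 2291.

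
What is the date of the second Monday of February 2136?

February 1, 2136 is a Wednesday.
The first Monday is therefore February 6 (5 days later).
The second Monday is 6 + 1×7 = February 13.

February 13, 2136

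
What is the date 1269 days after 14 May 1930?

November 3, 1933

+365 (one year) → May 14, 1931 (904 left).
+366 (one year; includes Feb 29, 1932) → May 14, 1932 (538 left).
+365 (one year) → May 14, 1933 (173 left).
May has 31 days: +18 → Jun 1, 1933 (155 left).
Jun has 30 days: +30 → Jul 1, 1933 (125 left).
Jul has 31 days: +31 → Aug 1, 1933 (94 left).
Aug has 31 days: +31 → Sep 1, 1933 (63 left).
Sep has 30 days: +30 → Oct 1, 1933 (33 left).
Oct has 31 days: +31 → Nov 1, 1933 (2 left).
+2 → Nov 3, 1933.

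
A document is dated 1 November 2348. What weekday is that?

Monday

Doomsday rule: the anchor day for the 2300s is Wednesday. For year 48: 48÷12 = 4 r 0, and 0÷4 = 0, so 4+0+0 = 4.
Wednesday + 4 ≡ Sunday — that's 2348's doomsday.
In November the doomsday date is Nov 7.
Nov 1 is 6 days before Nov 7; 6 mod 7 = 6, so Sunday − 6 = Monday.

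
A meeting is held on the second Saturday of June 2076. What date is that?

June 13, 2076

June 1, 2076 is a Monday.
The first Saturday is therefore June 6 (5 days later).
The second Saturday is 6 + 1×7 = June 13.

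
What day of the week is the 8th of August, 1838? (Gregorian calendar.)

Doomsday rule: the anchor day for the 1800s is Friday. For year 38: 38÷12 = 3 r 2, and 2÷4 = 0, so 3+2+0 = 5.
Friday + 5 ≡ Wednesday — that's 1838's doomsday.
In August the doomsday date is Aug 8.
Aug 8 is the doomsday itself: Wednesday.

Wednesday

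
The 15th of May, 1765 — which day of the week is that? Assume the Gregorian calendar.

Doomsday rule: the anchor day for the 1700s is Sunday. For year 65: 65÷12 = 5 r 5, and 5÷4 = 1, so 5+5+1 = 11.
Sunday + 11 ≡ Thursday — that's 1765's doomsday.
In May the doomsday date is May 9.
May 15 is 6 days after May 9; 6 mod 7 = 6, so Thursday + 6 = Wednesday.

Wednesday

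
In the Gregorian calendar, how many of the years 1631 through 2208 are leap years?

140

Multiples of 4 in [1631,2208]: 145.
Of those, multiples of 100: 6 (not leap unless ÷400).
Multiples of 400: 1.
Leap years = 145 − 6 + 1 = 140.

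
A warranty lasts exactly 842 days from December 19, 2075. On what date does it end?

April 9, 2078

+366 (one year; includes Feb 29, 2076) → Dec 19, 2076 (476 left).
+365 (one year) → Dec 19, 2077 (111 left).
Dec has 31 days: +13 → Jan 1, 2078 (98 left).
Jan has 31 days: +31 → Feb 1, 2078 (67 left).
Feb has 28 days: +28 → Mar 1, 2078 (39 left).
Mar has 31 days: +31 → Apr 1, 2078 (8 left).
+8 → Apr 9, 2078.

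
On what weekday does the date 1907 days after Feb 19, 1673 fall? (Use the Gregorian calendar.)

Feb 19, 1673 is a Sunday.
1907 mod 7 = 3, so 1907 days after a Sunday is Sunday + 3 = Wednesday.

Wednesday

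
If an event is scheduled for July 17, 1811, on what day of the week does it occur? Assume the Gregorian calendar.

Doomsday rule: the anchor day for the 1800s is Friday. For year 11: 11÷12 = 0 r 11, and 11÷4 = 2, so 0+11+2 = 13.
Friday + 13 ≡ Thursday — that's 1811's doomsday.
In July the doomsday date is Jul 11.
Jul 17 is 6 days after Jul 11; 6 mod 7 = 6, so Thursday + 6 = Wednesday.

Wednesday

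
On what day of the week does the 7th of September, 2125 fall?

Doomsday rule: the anchor day for the 2100s is Sunday. For year 25: 25÷12 = 2 r 1, and 1÷4 = 0, so 2+1+0 = 3.
Sunday + 3 ≡ Wednesday — that's 2125's doomsday.
In September the doomsday date is Sep 5.
Sep 7 is 2 days after Sep 5; 2 mod 7 = 2, so Wednesday + 2 = Friday.

Friday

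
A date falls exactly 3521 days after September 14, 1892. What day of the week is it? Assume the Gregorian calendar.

First find the weekday of Sep 14, 1892. Doomsday rule: the anchor day for the 1800s is Friday. For year 92: 92÷12 = 7 r 8, and 8÷4 = 2, so 7+8+2 = 17.
Friday + 17 ≡ Monday — that's 1892's doomsday.
In September the doomsday date is Sep 5.
Sep 14 is 9 days after Sep 5; 9 mod 7 = 2, so Monday + 2 = Wednesday.
3521 mod 7 = 0, so 3521 days after a Wednesday is Wednesday + 0 = Wednesday.

Wednesday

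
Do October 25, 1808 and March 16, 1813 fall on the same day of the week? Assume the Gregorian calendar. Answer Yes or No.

Yes

From Oct 25, 1808 to Mar 16, 1813 is 1603 days.
1603 mod 7 = 0, so they are the same weekday.
(Oct 25, 1808 is a Tuesday; Mar 16, 1813 is a Tuesday.)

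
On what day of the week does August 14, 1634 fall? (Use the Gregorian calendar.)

Doomsday rule: the anchor day for the 1600s is Tuesday. For year 34: 34÷12 = 2 r 10, and 10÷4 = 2, so 2+10+2 = 14.
Tuesday + 14 ≡ Tuesday — that's 1634's doomsday.
In August the doomsday date is Aug 8.
Aug 14 is 6 days after Aug 8; 6 mod 7 = 6, so Tuesday + 6 = Monday.

Monday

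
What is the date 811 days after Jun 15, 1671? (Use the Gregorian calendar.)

September 3, 1673

+366 (one year; includes Feb 29, 1672) → Jun 15, 1672 (445 left).
+365 (one year) → Jun 15, 1673 (80 left).
Jun has 30 days: +16 → Jul 1, 1673 (64 left).
Jul has 31 days: +31 → Aug 1, 1673 (33 left).
Aug has 31 days: +31 → Sep 1, 1673 (2 left).
+2 → Sep 3, 1673.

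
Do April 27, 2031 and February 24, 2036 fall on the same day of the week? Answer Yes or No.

Yes

From Apr 27, 2031 to Feb 24, 2036 is 1764 days.
1764 mod 7 = 0, so they are the same weekday.
(Apr 27, 2031 is a Sunday; Feb 24, 2036 is a Sunday.)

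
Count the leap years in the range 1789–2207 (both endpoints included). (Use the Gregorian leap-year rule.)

100

Multiples of 4 in [1789,2207]: 104.
Of those, multiples of 100: 5 (not leap unless ÷400).
Multiples of 400: 1.
Leap years = 104 − 5 + 1 = 100.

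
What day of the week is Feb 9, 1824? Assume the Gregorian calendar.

Monday

Doomsday rule: the anchor day for the 1800s is Friday. For year 24: 24÷12 = 2 r 0, and 0÷4 = 0, so 2+0+0 = 2.
Friday + 2 ≡ Sunday — that's 1824's doomsday.
In February the doomsday date is Feb 29 (1824 is a leap year (divisible by 4)).
Feb 9 is 20 days before Feb 29; 20 mod 7 = 6, so Sunday − 6 = Monday.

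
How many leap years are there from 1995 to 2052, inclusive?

Multiples of 4 in [1995,2052]: 15.
Of those, multiples of 100: 1 (not leap unless ÷400).
Multiples of 400: 1.
Leap years = 15 − 1 + 1 = 15.

15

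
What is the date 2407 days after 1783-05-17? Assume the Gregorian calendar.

December 18, 1789

+366 (one year; includes Feb 29, 1784) → May 17, 1784 (2041 left).
+365 (one year) → May 17, 1785 (1676 left).
+365 (one year) → May 17, 1786 (1311 left).
+365 (one year) → May 17, 1787 (946 left).
+366 (one year; includes Feb 29, 1788) → May 17, 1788 (580 left).
+365 (one year) → May 17, 1789 (215 left).
May has 31 days: +15 → Jun 1, 1789 (200 left).
Jun has 30 days: +30 → Jul 1, 1789 (170 left).
Jul has 31 days: +31 → Aug 1, 1789 (139 left).
Aug has 31 days: +31 → Sep 1, 1789 (108 left).
Sep has 30 days: +30 → Oct 1, 1789 (78 left).
Oct has 31 days: +31 → Nov 1, 1789 (47 left).
Nov has 30 days: +30 → Dec 1, 1789 (17 left).
+17 → Dec 18, 1789.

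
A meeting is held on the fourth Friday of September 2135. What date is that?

September 23, 2135

September 1, 2135 is a Thursday.
The first Friday is therefore September 2 (1 days later).
The fourth Friday is 2 + 3×7 = September 23.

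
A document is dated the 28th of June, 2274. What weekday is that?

Doomsday rule: the anchor day for the 2200s is Friday. For year 74: 74÷12 = 6 r 2, and 2÷4 = 0, so 6+2+0 = 8.
Friday + 8 ≡ Saturday — that's 2274's doomsday.
In June the doomsday date is Jun 6.
Jun 28 is 22 days after Jun 6; 22 mod 7 = 1, so Saturday + 1 = Sunday.

Sunday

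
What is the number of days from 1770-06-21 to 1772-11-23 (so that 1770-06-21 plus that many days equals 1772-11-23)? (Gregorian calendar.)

886

Jun 21, 1770 → Jun 21, 1771: 365 days.
Jun 21, 1771 → Jun 21, 1772: 366 days (Feb 29, 1772 is in that span).
Jun 21, 1772 → Jul 21, 1772: 30 days (June has 30).
Jul 21, 1772 → Aug 21, 1772: 31 days (July has 31).
Aug 21, 1772 → Sep 21, 1772: 31 days (August has 31).
Sep 21, 1772 → Oct 21, 1772: 30 days (September has 30).
Oct 21, 1772 → Nov 21, 1772: 31 days (October has 31).
Nov 21, 1772 → Nov 23, 1772: 2 days.
Total: 886 days.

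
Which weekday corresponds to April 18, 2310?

Monday

Doomsday rule: the anchor day for the 2300s is Wednesday. For year 10: 10÷12 = 0 r 10, and 10÷4 = 2, so 0+10+2 = 12.
Wednesday + 12 ≡ Monday — that's 2310's doomsday.
In April the doomsday date is Apr 4.
Apr 18 is 14 days after Apr 4; 14 mod 7 = 0, so Monday + 0 = Monday.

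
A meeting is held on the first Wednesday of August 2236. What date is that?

August 3, 2236

August 1, 2236 is a Monday.
The first Wednesday is therefore August 3 (2 days later).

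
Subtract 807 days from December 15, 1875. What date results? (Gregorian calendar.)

−365 (one year) → Dec 15, 1874 (442 left).
−365 (one year) → Dec 15, 1873 (77 left).
−15 → Nov 30, 1873 (end of Nov, 30 days; 62 left).
−30 → Oct 31, 1873 (end of Oct, 31 days; 32 left).
−31 → Sep 30, 1873 (end of Sep, 30 days; 1 left).
−1 → Sep 29, 1873.

September 29, 1873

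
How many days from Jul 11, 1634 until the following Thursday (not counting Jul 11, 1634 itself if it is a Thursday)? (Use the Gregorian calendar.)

2

Jul 11, 1634 is a Tuesday.
From Tuesday to the next Thursday is 2 days.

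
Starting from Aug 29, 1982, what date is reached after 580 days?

March 31, 1984

+365 (one year) → Aug 29, 1983 (215 left).
Aug has 31 days: +3 → Sep 1, 1983 (212 left).
Sep has 30 days: +30 → Oct 1, 1983 (182 left).
Oct has 31 days: +31 → Nov 1, 1983 (151 left).
Nov has 30 days: +30 → Dec 1, 1983 (121 left).
Dec has 31 days: +31 → Jan 1, 1984 (90 left).
Jan has 31 days: +31 → Feb 1, 1984 (59 left).
Feb has 29 days: +29 → Mar 1, 1984 (30 left).
+30 → Mar 31, 1984.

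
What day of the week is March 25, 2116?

Doomsday rule: the anchor day for the 2100s is Sunday. For year 16: 16÷12 = 1 r 4, and 4÷4 = 1, so 1+4+1 = 6.
Sunday + 6 ≡ Saturday — that's 2116's doomsday.
In March the doomsday date is Mar 14.
Mar 25 is 11 days after Mar 14; 11 mod 7 = 4, so Saturday + 4 = Wednesday.

Wednesday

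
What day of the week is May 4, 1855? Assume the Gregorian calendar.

Friday

Doomsday rule: the anchor day for the 1800s is Friday. For year 55: 55÷12 = 4 r 7, and 7÷4 = 1, so 4+7+1 = 12.
Friday + 12 ≡ Wednesday — that's 1855's doomsday.
In May the doomsday date is May 9.
May 4 is 5 days before May 9; 5 mod 7 = 5, so Wednesday − 5 = Friday.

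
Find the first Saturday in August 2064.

August 1, 2064 is a Friday.
The first Saturday is therefore August 2 (1 days later).

August 2, 2064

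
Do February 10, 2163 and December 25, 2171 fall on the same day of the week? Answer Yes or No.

No

From Feb 10, 2163 to Dec 25, 2171 is 3240 days.
3240 mod 7 = 6, so they are different weekdays.
(Feb 10, 2163 is a Thursday; Dec 25, 2171 is a Wednesday.)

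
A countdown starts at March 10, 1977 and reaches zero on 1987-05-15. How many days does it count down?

3718

Mar 10, 1977 → Mar 10, 1978: 365 days.
Mar 10, 1978 → Mar 10, 1979: 365 days.
Mar 10, 1979 → Mar 10, 1980: 366 days (Feb 29, 1980 is in that span).
Mar 10, 1980 → Mar 10, 1981: 365 days.
Mar 10, 1981 → Mar 10, 1982: 365 days.
Mar 10, 1982 → Mar 10, 1983: 365 days.
Mar 10, 1983 → Mar 10, 1984: 366 days (Feb 29, 1984 is in that span).
Mar 10, 1984 → Mar 10, 1985: 365 days.
Mar 10, 1985 → Mar 10, 1986: 365 days.
Mar 10, 1986 → Mar 10, 1987: 365 days.
Mar 10, 1987 → Apr 10, 1987: 31 days (March has 31).
Apr 10, 1987 → May 10, 1987: 30 days (April has 30).
May 10, 1987 → May 15, 1987: 5 days.
Total: 3718 days.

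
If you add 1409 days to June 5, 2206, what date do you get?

+365 (one year) → Jun 5, 2207 (1044 left).
+366 (one year; includes Feb 29, 2208) → Jun 5, 2208 (678 left).
+365 (one year) → Jun 5, 2209 (313 left).
Jun has 30 days: +26 → Jul 1, 2209 (287 left).
Jul has 31 days: +31 → Aug 1, 2209 (256 left).
Aug has 31 days: +31 → Sep 1, 2209 (225 left).
Sep has 30 days: +30 → Oct 1, 2209 (195 left).
Oct has 31 days: +31 → Nov 1, 2209 (164 left).
Nov has 30 days: +30 → Dec 1, 2209 (134 left).
Dec has 31 days: +31 → Jan 1, 2210 (103 left).
Jan has 31 days: +31 → Feb 1, 2210 (72 left).
Feb has 28 days: +28 → Mar 1, 2210 (44 left).
Mar has 31 days: +31 → Apr 1, 2210 (13 left).
+13 → Apr 14, 2210.

April 14, 2210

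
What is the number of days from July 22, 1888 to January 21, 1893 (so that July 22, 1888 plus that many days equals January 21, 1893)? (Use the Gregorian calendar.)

1644

Jul 22, 1888 → Jul 22, 1889: 365 days.
Jul 22, 1889 → Jul 22, 1890: 365 days.
Jul 22, 1890 → Jul 22, 1891: 365 days.
Jul 22, 1891 → Jul 22, 1892: 366 days (Feb 29, 1892 is in that span).
Jul 22, 1892 → Aug 22, 1892: 31 days (July has 31).
Aug 22, 1892 → Sep 22, 1892: 31 days (August has 31).
Sep 22, 1892 → Oct 22, 1892: 30 days (September has 30).
Oct 22, 1892 → Nov 22, 1892: 31 days (October has 31).
Nov 22, 1892 → Dec 22, 1892: 30 days (November has 30).
Dec 22, 1892 → Jan 21, 1893: 30 days.
Total: 1644 days.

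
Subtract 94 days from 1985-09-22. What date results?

June 20, 1985

−22 → Aug 31, 1985 (end of Aug, 31 days; 72 left).
−31 → Jul 31, 1985 (end of Jul, 31 days; 41 left).
−31 → Jun 30, 1985 (end of Jun, 30 days; 10 left).
−10 → Jun 20, 1985.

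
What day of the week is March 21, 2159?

Doomsday rule: the anchor day for the 2100s is Sunday. For year 59: 59÷12 = 4 r 11, and 11÷4 = 2, so 4+11+2 = 17.
Sunday + 17 ≡ Wednesday — that's 2159's doomsday.
In March the doomsday date is Mar 14.
Mar 21 is 7 days after Mar 14; 7 mod 7 = 0, so Wednesday + 0 = Wednesday.

Wednesday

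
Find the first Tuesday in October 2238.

October 2, 2238

October 1, 2238 is a Monday.
The first Tuesday is therefore October 2 (1 days later).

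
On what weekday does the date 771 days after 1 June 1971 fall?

Jun 1, 1971 is a Tuesday.
771 mod 7 = 1, so 771 days after a Tuesday is Tuesday + 1 = Wednesday.

Wednesday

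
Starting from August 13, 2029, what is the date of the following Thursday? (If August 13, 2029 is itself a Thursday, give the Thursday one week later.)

Aug 13, 2029 is a Monday.
From Monday to the next Thursday is 3 days.
Aug 13, 2029 + 3 = Aug 16, 2029.

August 16, 2029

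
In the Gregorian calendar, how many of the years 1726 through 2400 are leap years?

164

Multiples of 4 in [1726,2400]: 169.
Of those, multiples of 100: 7 (not leap unless ÷400).
Multiples of 400: 2.
Leap years = 169 − 7 + 2 = 164.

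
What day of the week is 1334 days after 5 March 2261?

Saturday

First find the weekday of Mar 5, 2261. Doomsday rule: the anchor day for the 2200s is Friday. For year 61: 61÷12 = 5 r 1, and 1÷4 = 0, so 5+1+0 = 6.
Friday + 6 ≡ Thursday — that's 2261's doomsday.
In March the doomsday date is Mar 14.
Mar 5 is 9 days before Mar 14; 9 mod 7 = 2, so Thursday − 2 = Tuesday.
1334 mod 7 = 4, so 1334 days after a Tuesday is Tuesday + 4 = Saturday.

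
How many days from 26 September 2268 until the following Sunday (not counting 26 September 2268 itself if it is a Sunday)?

1

Sep 26, 2268 is a Saturday.
From Saturday to the next Sunday is 1 day.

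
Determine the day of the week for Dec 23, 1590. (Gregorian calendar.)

Sunday

Doomsday rule: the anchor day for the 1500s is Wednesday. For year 90: 90÷12 = 7 r 6, and 6÷4 = 1, so 7+6+1 = 14.
Wednesday + 14 ≡ Wednesday — that's 1590's doomsday.
In December the doomsday date is Dec 12.
Dec 23 is 11 days after Dec 12; 11 mod 7 = 4, so Wednesday + 4 = Sunday.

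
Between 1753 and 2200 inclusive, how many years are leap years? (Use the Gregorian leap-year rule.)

Multiples of 4 in [1753,2200]: 112.
Of those, multiples of 100: 5 (not leap unless ÷400).
Multiples of 400: 1.
Leap years = 112 − 5 + 1 = 108.

108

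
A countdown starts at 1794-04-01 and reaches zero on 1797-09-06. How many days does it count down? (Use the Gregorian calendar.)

1254

Apr 1, 1794 → Apr 1, 1795: 365 days.
Apr 1, 1795 → Apr 1, 1796: 366 days (Feb 29, 1796 is in that span).
Apr 1, 1796 → Apr 1, 1797: 365 days.
Apr 1, 1797 → May 1, 1797: 30 days (April has 30).
May 1, 1797 → Jun 1, 1797: 31 days (May has 31).
Jun 1, 1797 → Jul 1, 1797: 30 days (June has 30).
Jul 1, 1797 → Aug 1, 1797: 31 days (July has 31).
Aug 1, 1797 → Sep 1, 1797: 31 days (August has 31).
Sep 1, 1797 → Sep 6, 1797: 5 days.
Total: 1254 days.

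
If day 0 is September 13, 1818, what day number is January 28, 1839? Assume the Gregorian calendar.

Sep 13, 1818 → Sep 13, 1819: 365 days.
Sep 13, 1819 → Sep 13, 1820: 366 days (Feb 29, 1820 is in that span).
Sep 13, 1820 → Sep 13, 1821: 365 days.
Sep 13, 1821 → Sep 13, 1822: 365 days.
Sep 13, 1822 → Sep 13, 1823: 365 days.
Sep 13, 1823 → Sep 13, 1824: 366 days (Feb 29, 1824 is in that span).
Sep 13, 1824 → Sep 13, 1825: 365 days.
Sep 13, 1825 → Sep 13, 1826: 365 days.
Sep 13, 1826 → Sep 13, 1827: 365 days.
Sep 13, 1827 → Sep 13, 1828: 366 days (Feb 29, 1828 is in that span).
Sep 13, 1828 → Sep 13, 1829: 365 days.
Sep 13, 1829 → Sep 13, 1830: 365 days.
Sep 13, 1830 → Sep 13, 1831: 365 days.
Sep 13, 1831 → Sep 13, 1832: 366 days (Feb 29, 1832 is in that span).
Sep 13, 1832 → Sep 13, 1833: 365 days.
Sep 13, 1833 → Sep 13, 1834: 365 days.
Sep 13, 1834 → Sep 13, 1835: 365 days.
Sep 13, 1835 → Sep 13, 1836: 366 days (Feb 29, 1836 is in that span).
Sep 13, 1836 → Sep 13, 1837: 365 days.
Sep 13, 1837 → Sep 13, 1838: 365 days.
Sep 13, 1838 → Oct 13, 1838: 30 days (September has 30).
Oct 13, 1838 → Nov 13, 1838: 31 days (October has 31).
Nov 13, 1838 → Dec 13, 1838: 30 days (November has 30).
Dec 13, 1838 → Jan 13, 1839: 31 days (December has 31).
Jan 13, 1839 → Jan 28, 1839: 15 days.
Total: 7442 days.

7442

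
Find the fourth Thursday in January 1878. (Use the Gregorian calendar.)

January 1, 1878 is a Tuesday.
The first Thursday is therefore January 3 (2 days later).
The fourth Thursday is 3 + 3×7 = January 24.

January 24, 1878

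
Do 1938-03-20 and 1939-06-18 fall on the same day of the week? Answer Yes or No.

From Mar 20, 1938 to Jun 18, 1939 is 455 days.
455 mod 7 = 0, so they are the same weekday.
(Mar 20, 1938 is a Sunday; Jun 18, 1939 is a Sunday.)

Yes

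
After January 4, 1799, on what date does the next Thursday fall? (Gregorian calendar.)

Jan 4, 1799 is a Friday.
From Friday to the next Thursday is 6 days.
Jan 4, 1799 + 6 = Jan 10, 1799.

January 10, 1799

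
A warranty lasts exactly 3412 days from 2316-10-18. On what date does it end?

February 20, 2326

+365 (one year) → Oct 18, 2317 (3047 left).
+365 (one year) → Oct 18, 2318 (2682 left).
+365 (one year) → Oct 18, 2319 (2317 left).
+366 (one year; includes Feb 29, 2320) → Oct 18, 2320 (1951 left).
+365 (one year) → Oct 18, 2321 (1586 left).
+365 (one year) → Oct 18, 2322 (1221 left).
+365 (one year) → Oct 18, 2323 (856 left).
+366 (one year; includes Feb 29, 2324) → Oct 18, 2324 (490 left).
+365 (one year) → Oct 18, 2325 (125 left).
Oct has 31 days: +14 → Nov 1, 2325 (111 left).
Nov has 30 days: +30 → Dec 1, 2325 (81 left).
Dec has 31 days: +31 → Jan 1, 2326 (50 left).
Jan has 31 days: +31 → Feb 1, 2326 (19 left).
+19 → Feb 20, 2326.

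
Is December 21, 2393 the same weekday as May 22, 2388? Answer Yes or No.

No

From May 22, 2388 to Dec 21, 2393 is 2039 days.
2039 mod 7 = 2, so they are different weekdays.
(May 22, 2388 is a Sunday; Dec 21, 2393 is a Tuesday.)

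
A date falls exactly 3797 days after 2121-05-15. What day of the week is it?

Sunday

First find the weekday of May 15, 2121. Doomsday rule: the anchor day for the 2100s is Sunday. For year 21: 21÷12 = 1 r 9, and 9÷4 = 2, so 1+9+2 = 12.
Sunday + 12 ≡ Friday — that's 2121's doomsday.
In May the doomsday date is May 9.
May 15 is 6 days after May 9; 6 mod 7 = 6, so Friday + 6 = Thursday.
3797 mod 7 = 3, so 3797 days after a Thursday is Thursday + 3 = Sunday.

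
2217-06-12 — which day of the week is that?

Doomsday rule: the anchor day for the 2200s is Friday. For year 17: 17÷12 = 1 r 5, and 5÷4 = 1, so 1+5+1 = 7.
Friday + 7 ≡ Friday — that's 2217's doomsday.
In June the doomsday date is Jun 6.
Jun 12 is 6 days after Jun 6; 6 mod 7 = 6, so Friday + 6 = Thursday.

Thursday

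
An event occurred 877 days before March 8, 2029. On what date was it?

−365 (one year) → Mar 8, 2028 (512 left).
−366 (one year; includes Feb 29, 2028) → Mar 8, 2027 (146 left).
−8 → Feb 28, 2027 (end of Feb, 28 days; 138 left).
−28 → Jan 31, 2027 (end of Jan, 31 days; 110 left).
−31 → Dec 31, 2026 (end of Dec, 31 days; 79 left).
−31 → Nov 30, 2026 (end of Nov, 30 days; 48 left).
−30 → Oct 31, 2026 (end of Oct, 31 days; 18 left).
−18 → Oct 13, 2026.

October 13, 2026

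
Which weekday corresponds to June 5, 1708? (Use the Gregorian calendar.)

Tuesday

Doomsday rule: the anchor day for the 1700s is Sunday. For year 08: 8÷12 = 0 r 8, and 8÷4 = 2, so 0+8+2 = 10.
Sunday + 10 ≡ Wednesday — that's 1708's doomsday.
In June the doomsday date is Jun 6.
Jun 5 is 1 day before Jun 6; 1 mod 7 = 1, so Wednesday − 1 = Tuesday.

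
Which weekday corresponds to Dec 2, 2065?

Wednesday

January 1, 2065 is a Thursday.
Jan 1, 2065 → Feb 1, 2065: 31 days (January has 31).
Feb 1, 2065 → Mar 1, 2065: 28 days (February has 28).
Mar 1, 2065 → Apr 1, 2065: 31 days (March has 31).
Apr 1, 2065 → May 1, 2065: 30 days (April has 30).
May 1, 2065 → Jun 1, 2065: 31 days (May has 31).
Jun 1, 2065 → Jul 1, 2065: 30 days (June has 30).
Jul 1, 2065 → Aug 1, 2065: 31 days (July has 31).
Aug 1, 2065 → Sep 1, 2065: 31 days (August has 31).
Sep 1, 2065 → Oct 1, 2065: 30 days (September has 30).
Oct 1, 2065 → Nov 1, 2065: 31 days (October has 31).
Nov 1, 2065 → Dec 1, 2065: 30 days (November has 30).
Dec 1, 2065 → Dec 2, 2065: 1 days.
Total: 335 days.
335 mod 7 = 6, so Thursday + 6 = Wednesday.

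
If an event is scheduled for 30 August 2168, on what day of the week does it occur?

Tuesday

Doomsday rule: the anchor day for the 2100s is Sunday. For year 68: 68÷12 = 5 r 8, and 8÷4 = 2, so 5+8+2 = 15.
Sunday + 15 ≡ Monday — that's 2168's doomsday.
In August the doomsday date is Aug 8.
Aug 30 is 22 days after Aug 8; 22 mod 7 = 1, so Monday + 1 = Tuesday.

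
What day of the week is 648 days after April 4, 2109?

Monday

First find the weekday of Apr 4, 2109. Doomsday rule: the anchor day for the 2100s is Sunday. For year 09: 9÷12 = 0 r 9, and 9÷4 = 2, so 0+9+2 = 11.
Sunday + 11 ≡ Thursday — that's 2109's doomsday.
In April the doomsday date is Apr 4.
Apr 4 is the doomsday itself: Thursday.
648 mod 7 = 4, so 648 days after a Thursday is Thursday + 4 = Monday.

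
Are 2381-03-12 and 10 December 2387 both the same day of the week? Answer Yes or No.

Yes

From Mar 12, 2381 to Dec 10, 2387 is 2464 days.
2464 mod 7 = 0, so they are the same weekday.
(Mar 12, 2381 is a Thursday; Dec 10, 2387 is a Thursday.)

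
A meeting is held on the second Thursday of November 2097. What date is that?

November 14, 2097

November 1, 2097 is a Friday.
The first Thursday is therefore November 7 (6 days later).
The second Thursday is 7 + 1×7 = November 14.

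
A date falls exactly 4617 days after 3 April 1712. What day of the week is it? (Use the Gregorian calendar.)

Thursday

Apr 3, 1712 is a Sunday.
4617 mod 7 = 4, so 4617 days after a Sunday is Sunday + 4 = Thursday.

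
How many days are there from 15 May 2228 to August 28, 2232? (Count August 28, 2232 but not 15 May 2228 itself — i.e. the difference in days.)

1566

May 15, 2228 → May 15, 2229: 365 days.
May 15, 2229 → May 15, 2230: 365 days.
May 15, 2230 → May 15, 2231: 365 days.
May 15, 2231 → May 15, 2232: 366 days (Feb 29, 2232 is in that span).
May 15, 2232 → Jun 15, 2232: 31 days (May has 31).
Jun 15, 2232 → Jul 15, 2232: 30 days (June has 30).
Jul 15, 2232 → Aug 15, 2232: 31 days (July has 31).
Aug 15, 2232 → Aug 28, 2232: 13 days.
Total: 1566 days.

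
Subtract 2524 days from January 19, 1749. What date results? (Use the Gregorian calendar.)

−366 (one year; includes Feb 29, 1748) → Jan 19, 1748 (2158 left).
−365 (one year) → Jan 19, 1747 (1793 left).
−365 (one year) → Jan 19, 1746 (1428 left).
−365 (one year) → Jan 19, 1745 (1063 left).
−366 (one year; includes Feb 29, 1744) → Jan 19, 1744 (697 left).
−365 (one year) → Jan 19, 1743 (332 left).
−19 → Dec 31, 1742 (end of Dec, 31 days; 313 left).
−31 → Nov 30, 1742 (end of Nov, 30 days; 282 left).
−30 → Oct 31, 1742 (end of Oct, 31 days; 252 left).
−31 → Sep 30, 1742 (end of Sep, 30 days; 221 left).
−30 → Aug 31, 1742 (end of Aug, 31 days; 191 left).
−31 → Jul 31, 1742 (end of Jul, 31 days; 160 left).
−31 → Jun 30, 1742 (end of Jun, 30 days; 129 left).
−30 → May 31, 1742 (end of May, 31 days; 99 left).
−31 → Apr 30, 1742 (end of Apr, 30 days; 68 left).
−30 → Mar 31, 1742 (end of Mar, 31 days; 38 left).
−31 → Feb 28, 1742 (end of Feb, 28 days; 7 left).
−7 → Feb 21, 1742.

February 21, 1742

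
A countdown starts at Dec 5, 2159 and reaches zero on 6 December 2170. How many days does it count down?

Dec 5, 2159 → Dec 5, 2160: 366 days (Feb 29, 2160 is in that span).
Dec 5, 2160 → Dec 5, 2161: 365 days.
Dec 5, 2161 → Dec 5, 2162: 365 days.
Dec 5, 2162 → Dec 5, 2163: 365 days.
Dec 5, 2163 → Dec 5, 2164: 366 days (Feb 29, 2164 is in that span).
Dec 5, 2164 → Dec 5, 2165: 365 days.
Dec 5, 2165 → Dec 5, 2166: 365 days.
Dec 5, 2166 → Dec 5, 2167: 365 days.
Dec 5, 2167 → Dec 5, 2168: 366 days (Feb 29, 2168 is in that span).
Dec 5, 2168 → Dec 5, 2169: 365 days.
Dec 5, 2169 → Jan 5, 2170: 31 days (December has 31).
Jan 5, 2170 → Feb 5, 2170: 31 days (January has 31).
Feb 5, 2170 → Mar 5, 2170: 28 days (February has 28).
Mar 5, 2170 → Apr 5, 2170: 31 days (March has 31).
Apr 5, 2170 → May 5, 2170: 30 days (April has 30).
May 5, 2170 → Jun 5, 2170: 31 days (May has 31).
Jun 5, 2170 → Jul 5, 2170: 30 days (June has 30).
Jul 5, 2170 → Aug 5, 2170: 31 days (July has 31).
Aug 5, 2170 → Sep 5, 2170: 31 days (August has 31).
Sep 5, 2170 → Oct 5, 2170: 30 days (September has 30).
Oct 5, 2170 → Nov 5, 2170: 31 days (October has 31).
Nov 5, 2170 → Dec 5, 2170: 30 days (November has 30).
Dec 5, 2170 → Dec 6, 2170: 1 days.
Total: 4019 days.

4019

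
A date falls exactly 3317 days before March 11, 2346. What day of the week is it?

Tuesday

Mar 11, 2346 is a Monday.
3317 mod 7 = 6, so 3317 days before a Monday is Monday − 6 = Tuesday.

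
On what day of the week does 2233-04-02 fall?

January 1, 2233 is a Tuesday.
Jan 1, 2233 → Feb 1, 2233: 31 days (January has 31).
Feb 1, 2233 → Mar 1, 2233: 28 days (February has 28).
Mar 1, 2233 → Apr 1, 2233: 31 days (March has 31).
Apr 1, 2233 → Apr 2, 2233: 1 days.
Total: 91 days.
91 mod 7 = 0, so Tuesday + 0 = Tuesday.

Tuesday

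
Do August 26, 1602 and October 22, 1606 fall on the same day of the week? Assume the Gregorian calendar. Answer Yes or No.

From Aug 26, 1602 to Oct 22, 1606 is 1518 days.
1518 mod 7 = 6, so they are different weekdays.
(Aug 26, 1602 is a Monday; Oct 22, 1606 is a Sunday.)

No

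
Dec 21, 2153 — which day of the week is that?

Friday

January 1, 2153 is a Monday.
Jan 1, 2153 → Feb 1, 2153: 31 days (January has 31).
Feb 1, 2153 → Mar 1, 2153: 28 days (February has 28).
Mar 1, 2153 → Apr 1, 2153: 31 days (March has 31).
Apr 1, 2153 → May 1, 2153: 30 days (April has 30).
May 1, 2153 → Jun 1, 2153: 31 days (May has 31).
Jun 1, 2153 → Jul 1, 2153: 30 days (June has 30).
Jul 1, 2153 → Aug 1, 2153: 31 days (July has 31).
Aug 1, 2153 → Sep 1, 2153: 31 days (August has 31).
Sep 1, 2153 → Oct 1, 2153: 30 days (September has 30).
Oct 1, 2153 → Nov 1, 2153: 31 days (October has 31).
Nov 1, 2153 → Dec 1, 2153: 30 days (November has 30).
Dec 1, 2153 → Dec 21, 2153: 20 days.
Total: 354 days.
354 mod 7 = 4, so Monday + 4 = Friday.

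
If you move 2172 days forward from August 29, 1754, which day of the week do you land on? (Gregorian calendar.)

First find the weekday of Aug 29, 1754. Doomsday rule: the anchor day for the 1700s is Sunday. For year 54: 54÷12 = 4 r 6, and 6÷4 = 1, so 4+6+1 = 11.
Sunday + 11 ≡ Thursday — that's 1754's doomsday.
In August the doomsday date is Aug 8.
Aug 29 is 21 days after Aug 8; 21 mod 7 = 0, so Thursday + 0 = Thursday.
2172 mod 7 = 2, so 2172 days after a Thursday is Thursday + 2 = Saturday.

Saturday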